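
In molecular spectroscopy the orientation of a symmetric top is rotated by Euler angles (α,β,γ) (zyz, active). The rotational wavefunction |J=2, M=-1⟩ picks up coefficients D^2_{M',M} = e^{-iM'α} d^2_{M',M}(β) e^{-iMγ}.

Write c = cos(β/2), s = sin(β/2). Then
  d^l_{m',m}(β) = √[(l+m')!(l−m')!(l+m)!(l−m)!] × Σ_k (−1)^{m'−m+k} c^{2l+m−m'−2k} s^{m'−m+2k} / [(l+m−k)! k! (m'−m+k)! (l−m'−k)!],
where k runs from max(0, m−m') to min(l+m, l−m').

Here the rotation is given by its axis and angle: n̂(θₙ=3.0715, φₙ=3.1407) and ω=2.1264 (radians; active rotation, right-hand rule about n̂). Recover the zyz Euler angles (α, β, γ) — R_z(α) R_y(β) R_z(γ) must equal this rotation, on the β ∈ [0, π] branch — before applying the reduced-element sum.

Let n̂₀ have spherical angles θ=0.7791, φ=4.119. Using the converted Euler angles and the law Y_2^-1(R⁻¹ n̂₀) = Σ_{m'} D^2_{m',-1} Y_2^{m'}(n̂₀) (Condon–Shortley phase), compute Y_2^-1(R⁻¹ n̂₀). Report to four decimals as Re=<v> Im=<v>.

Re=0.3764 Im=0.0331

Axis–angle → zyz. n̂ = (sinθₙcosφₙ, sinθₙsinφₙ, cosθₙ) = (-0.070035, +0.000063, -0.997545), ω = 2.1264.
R = I cosω + sinω [n̂]ₓ + (1−cosω) n̂n̂ᵀ gives
  R = [-0.519964, +0.847489, +0.106766; -0.847503, -0.527456, +0.059405; +0.106660, -0.059596, +0.992508]
β = atan2(√(R₁₃²+R₂₃²), R₃₃) = 0.122486; α = atan2(R₂₃, R₁₃) mod 2π = 0.507749; γ = atan2(R₃₂, −R₃₁) mod 2π = 3.651127
Need the full column D^2_{m',-1} for m'=−2..2 at α=0.5077, β=0.1225, γ=3.6511.
cos(β/2)=0.998125, sin(β/2)=0.061205
d^2_{-2,-1}: single k=1 term ⇒ +0.121723;  D = -0.005569-0.121595i
d^2_{-1,-1}: k∈[0..1] ⇒ +0.992522 -0.011196 = +0.981326;  D = -0.515863-0.834797i
d^2_{0,-1}: k∈[0..1] ⇒ -0.149079 +0.000561 = -0.148519;  D = +0.129653+0.072443i
d^2_{1,-1}: k∈[0..1] ⇒ +0.011196 -0.000014 = +0.011182;  D = -0.011182-0.000020i
d^2_{2,-1}: single k=0 term ⇒ -0.000458;  D = +0.000400-0.000222i
Y_2^{m'}(θ=0.7791,φ=4.119) and Σ D·Y over m':
  (-0.0056-0.1216i)·(-0.0714-0.1768i)  (-0.5159-0.8348i)·(-0.2160+0.3202i)  (+0.1297+0.0724i)·(+0.1637+0.0000i)  (-0.0112-0.0000i)·(+0.2160+0.3202i)  (+0.0004-0.0002i)·(-0.0714+0.1768i)
Y_2^-1(R⁻¹ n̂) = +0.376448+0.033140i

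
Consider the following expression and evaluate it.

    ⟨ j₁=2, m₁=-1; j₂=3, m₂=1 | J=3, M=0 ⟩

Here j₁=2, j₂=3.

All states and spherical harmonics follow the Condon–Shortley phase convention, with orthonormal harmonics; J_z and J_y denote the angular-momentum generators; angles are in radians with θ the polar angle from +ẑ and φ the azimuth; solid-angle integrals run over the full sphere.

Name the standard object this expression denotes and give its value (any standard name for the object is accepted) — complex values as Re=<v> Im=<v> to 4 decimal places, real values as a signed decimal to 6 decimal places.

This is a Clebsch–Gordan (vector-coupling) coefficient.
√[7·2!2!4!/9! · 1!3!4!2!3!3!] = √(96/5)
  +(−1)^1/∏(1,1,2,3,0,1)! = -1/12  (running -1/12)
  +(−1)^2/∏(2,0,1,2,1,2)! = 1/8  (running 1/24)
⟨..|..⟩ = √(96/5)·(1/24) = +0.182574

Clebsch–Gordan coefficient, +√(1/30) ≈ +0.182574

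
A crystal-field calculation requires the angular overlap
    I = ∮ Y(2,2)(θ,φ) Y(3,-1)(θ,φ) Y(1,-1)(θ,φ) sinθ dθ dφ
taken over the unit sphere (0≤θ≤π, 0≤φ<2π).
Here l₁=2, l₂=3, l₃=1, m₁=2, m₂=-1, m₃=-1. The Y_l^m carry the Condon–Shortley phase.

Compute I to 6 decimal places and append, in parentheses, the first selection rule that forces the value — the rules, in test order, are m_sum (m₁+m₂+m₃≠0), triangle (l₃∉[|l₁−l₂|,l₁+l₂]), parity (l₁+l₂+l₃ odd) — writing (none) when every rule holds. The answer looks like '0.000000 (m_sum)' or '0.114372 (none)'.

-0.082589 (none)

Checks pass: Σm=0; 6 even; l₃=1∈[1,5].
(2·2+1)(2·3+1)(2·1+1) = 105
Δ: 4! 0! 2! / 7! → 1/105
sum: t=2:+1/4 = 1/4
3j²(2 3 1; 0 0 0) = Δ·Π!·Σ² = 3/35  (sign -1)
sum: t=0:+1/48 = 1/48
3j²(2 3 1; 2 -1 -1) = Δ·Π!·Σ² = 1/105  (sign +1)
combine: 4πI² = 105·3/35·1/105 = 3/35
take √, sign -1: I = -0.08258890
No selection rule forces the value: the integral is nonzero (none).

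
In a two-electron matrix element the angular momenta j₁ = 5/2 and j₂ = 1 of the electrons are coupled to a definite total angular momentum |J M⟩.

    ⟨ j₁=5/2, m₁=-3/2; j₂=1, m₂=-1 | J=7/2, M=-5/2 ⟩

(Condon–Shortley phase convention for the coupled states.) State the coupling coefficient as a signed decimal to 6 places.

+0.845154  (= +√(5/7))

triangle: 0!×5!×2!/8! = 240/40320
(j±m)!: 1!×4!×0!×2!×1!×6! = 34560
prefactor² = (2J+1)×Δ×N² = 11520/7
  k=0: +1/(0!×0!×4!×0!×1!×2!) = 1/48
Σ = 1/48  ⇒  CG² = 11520/7×(1/48)² = 5/7
CG = +√(5/7) = +0.845154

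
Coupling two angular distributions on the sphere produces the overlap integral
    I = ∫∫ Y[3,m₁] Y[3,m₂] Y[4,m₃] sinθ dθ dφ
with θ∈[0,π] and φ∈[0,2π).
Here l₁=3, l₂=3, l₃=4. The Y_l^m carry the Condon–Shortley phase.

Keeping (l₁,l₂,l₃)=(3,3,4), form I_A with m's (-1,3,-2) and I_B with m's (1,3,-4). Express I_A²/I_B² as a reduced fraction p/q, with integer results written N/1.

Same 3,3,4: normalisation and zero-m 3j drop out of the ratio.
A: Δ: 2! 4! 4! / 11! → 1/34650; sum: t=2:+1/192 = 1/192; 3j²(3 3 4; -1 3 -2) = Δ·Π!·Σ² = 3/77  (sign +1)
B: Δ: 2! 4! 4! / 11! → 1/34650; sum: t=2:+1/1152 = 1/1152; 3j²(3 3 4; 1 3 -4) = Δ·Π!·Σ² = 1/33  (sign +1)
I_A²/I_B² = (3/77)/(1/33) = 9/7

9/7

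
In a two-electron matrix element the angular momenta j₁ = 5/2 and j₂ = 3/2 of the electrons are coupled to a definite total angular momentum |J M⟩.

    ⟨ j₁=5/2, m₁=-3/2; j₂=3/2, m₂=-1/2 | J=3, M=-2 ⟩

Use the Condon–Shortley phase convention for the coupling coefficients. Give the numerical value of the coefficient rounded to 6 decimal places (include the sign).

j₁+j₂−J=1  J+j₁−j₂=4  J−j₁+j₂=2  j₁+j₂+J+1=8
(j₁±m₁, j₂±m₂, J±M) = (1,4,1,2,1,5)
P² = 48
sum k=0..1:
  [0] +1/24 = 1/24
  [1] −1/12 = -1/12
S = -1/24
C² = P²·S² = 1/12 ; C = -0.288675

-0.288675  (= −√(1/12))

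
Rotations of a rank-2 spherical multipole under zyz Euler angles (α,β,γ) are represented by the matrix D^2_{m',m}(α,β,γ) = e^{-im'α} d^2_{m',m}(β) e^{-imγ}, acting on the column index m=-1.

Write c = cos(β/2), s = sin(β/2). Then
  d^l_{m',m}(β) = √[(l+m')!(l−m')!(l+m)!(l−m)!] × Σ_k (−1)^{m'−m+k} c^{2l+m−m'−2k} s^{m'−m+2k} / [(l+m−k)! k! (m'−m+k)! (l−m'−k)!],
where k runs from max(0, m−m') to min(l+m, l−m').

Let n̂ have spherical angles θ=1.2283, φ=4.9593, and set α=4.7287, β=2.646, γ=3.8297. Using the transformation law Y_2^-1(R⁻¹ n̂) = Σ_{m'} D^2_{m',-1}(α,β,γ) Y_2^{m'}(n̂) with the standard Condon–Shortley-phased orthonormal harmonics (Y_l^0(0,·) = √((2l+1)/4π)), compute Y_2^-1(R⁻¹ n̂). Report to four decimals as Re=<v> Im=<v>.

Re=0.0663 Im=0.0848

Need the full column D^2_{m',-1} for m'=−2..2 at α=4.7287, β=2.6460, γ=3.8297.
cos(β/2)=0.245268, sin(β/2)=0.969455
d^2_{-2,-1}: single k=1 term ⇒ +0.028608;  D = +0.021494+0.018879i
d^2_{-1,-1}: k∈[0..1] ⇒ +0.003619 -0.169613 = -0.165994;  D = +0.107496-0.126486i
d^2_{0,-1}: k∈[0..1] ⇒ -0.035037 +0.547394 = +0.512357;  D = -0.395770-0.325386i
d^2_{1,-1}: k∈[0..1] ⇒ +0.169613 -0.883306 = -0.713693;  D = -0.444197+0.558611i
d^2_{2,-1}: single k=0 term ⇒ -0.446945;  D = -0.354317-0.272433i
Y_2^{m'}(θ=1.2283,φ=4.9593) and Σ D·Y over m':
  (+0.0215+0.0189i)·(-0.3018+0.1624i)  (+0.1075-0.1265i)·(+0.0597+0.2370i)  (-0.3958-0.3254i)·(-0.2087+0.0000i)  (-0.4442+0.5586i)·(-0.0597+0.2370i)  (-0.3543-0.2724i)·(-0.3018-0.1624i)
Y_2^-1(R⁻¹ n̂) = +0.066251+0.084751i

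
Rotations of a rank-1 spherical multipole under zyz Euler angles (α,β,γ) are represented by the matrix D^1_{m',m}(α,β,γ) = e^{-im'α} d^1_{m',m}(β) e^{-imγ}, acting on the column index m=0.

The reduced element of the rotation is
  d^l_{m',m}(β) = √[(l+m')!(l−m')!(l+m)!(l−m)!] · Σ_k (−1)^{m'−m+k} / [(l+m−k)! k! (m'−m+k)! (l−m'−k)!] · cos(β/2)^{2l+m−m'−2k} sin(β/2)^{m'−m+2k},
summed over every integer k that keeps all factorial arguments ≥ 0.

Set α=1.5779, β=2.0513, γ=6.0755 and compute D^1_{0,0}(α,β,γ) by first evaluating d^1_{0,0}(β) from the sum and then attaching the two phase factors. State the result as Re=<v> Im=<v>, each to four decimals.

Re=-0.4622 Im=0.0000

Split into d^1_{0,0}(β=2.0513) × two z-phases.
With c≡cos(β/2)=0.518543 and s≡sin(β/2)=0.855051, N=[1·1·1·1]^{1/2}=1.000000
k∈{0,1} keeps every argument non-negative
  k=0: (−1)^0·1.0000/(1)·0.5185^2·0.8551^0 = +0.268887
  k=1: (−1)^1·1.0000/(1)·0.5185^0·0.8551^2 = -0.731113
d^1_{0,0}(2.0513) = +0.268887 -0.731113 = -0.462226
Attach z-rotation phases: D = e^{-i(0)(1.5779)}·(-0.462226)·e^{-i(0)(6.0755)} = -0.462226+0.000000i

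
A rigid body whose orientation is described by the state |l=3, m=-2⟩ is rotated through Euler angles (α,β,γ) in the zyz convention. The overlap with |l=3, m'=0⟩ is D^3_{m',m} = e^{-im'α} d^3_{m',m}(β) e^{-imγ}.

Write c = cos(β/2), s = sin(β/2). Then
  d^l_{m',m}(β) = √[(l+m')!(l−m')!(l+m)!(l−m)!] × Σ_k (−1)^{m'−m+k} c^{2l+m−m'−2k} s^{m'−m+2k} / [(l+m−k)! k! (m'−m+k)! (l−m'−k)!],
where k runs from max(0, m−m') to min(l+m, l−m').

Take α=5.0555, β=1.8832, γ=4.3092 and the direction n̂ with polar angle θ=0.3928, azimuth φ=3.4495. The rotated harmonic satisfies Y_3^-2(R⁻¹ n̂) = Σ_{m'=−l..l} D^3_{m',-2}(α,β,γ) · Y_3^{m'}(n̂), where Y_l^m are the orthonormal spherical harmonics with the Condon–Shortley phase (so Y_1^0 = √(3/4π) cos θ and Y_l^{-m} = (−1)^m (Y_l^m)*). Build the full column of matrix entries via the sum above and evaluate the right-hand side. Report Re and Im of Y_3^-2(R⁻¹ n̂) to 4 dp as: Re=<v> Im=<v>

Need the full column D^3_{m',-2} for m'=−3..3 at α=5.0555, β=1.8832, γ=4.3092.
cos(β/2)=0.588495, sin(β/2)=0.808501
d^3_{-3,-2}: single k=1 term ⇒ +0.139788;  D = +0.030909-0.136328i
d^3_{-2,-2}: k∈[0..1] ⇒ +0.041539 -0.392015 = -0.350476;  D = -0.347949+0.042010i
d^3_{-1,-2}: k∈[0..1] ⇒ -0.180466 +0.681240 = +0.500774;  D = +0.223782+0.447991i
d^3_{0,-2}: k∈[0..1] ⇒ +0.429431 -0.810528 = -0.381097;  D = +0.263764-0.275070i
d^3_{1,-2}: k∈[0..1] ⇒ -0.681240 +0.642902 = -0.038337;  D = +0.034985+0.015678i
d^3_{2,-2}: k∈[0..1] ⇒ +0.739908 -0.279307 = +0.460600;  D = +0.035981-0.459193i
d^3_{3,-2}: single k=0 term ⇒ -0.497990;  D = -0.480618+0.130387i
Y_3^{m'}(θ=0.3928,φ=3.4495) and Σ D·Y over m':
  (+0.0309-0.1363i)·(-0.0141+0.0187i)  (-0.3479+0.0420i)·(+0.1129-0.0799i)  (+0.2238+0.4480i)·(-0.3852+0.1225i)  (+0.2638-0.2751i)·(+0.4369+0.0000i)  (+0.0350+0.0157i)·(+0.3852+0.1225i)  (+0.0360-0.4592i)·(+0.1129+0.0799i)  (-0.4806+0.1304i)·(+0.0141+0.0187i)
Y_3^-2(R⁻¹ n̂) = -0.016555-0.276079i

Re=-0.0166 Im=-0.2761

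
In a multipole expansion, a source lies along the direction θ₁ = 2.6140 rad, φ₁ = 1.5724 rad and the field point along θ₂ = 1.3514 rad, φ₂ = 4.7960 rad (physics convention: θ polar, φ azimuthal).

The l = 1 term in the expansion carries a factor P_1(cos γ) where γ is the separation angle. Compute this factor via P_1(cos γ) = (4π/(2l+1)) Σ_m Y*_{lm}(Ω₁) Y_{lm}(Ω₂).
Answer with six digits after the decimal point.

-0.677781

Summing Y*_{l m}(θ₁,φ₁)·Y_{l m}(θ₂,φ₂) over m ∈ [−1, 1]; prefactor 4π/(2·1+1) = 4.188790:
  term(m=-1) = -0.058458+0.004805i   from Y*(Ω₁)=-0.000279+0.173940i, Y(Ω₂)=+0.028162+0.336034i
  term(m=+0) = -0.044893-0.000000i   from Y*(Ω₁)=-0.422163-0.000000i, Y(Ω₂)=+0.106340+0.000000i
  term(m=+1) = -0.058458-0.004805i   from Y*(Ω₁)=+0.000279+0.173940i, Y(Ω₂)=-0.028162+0.336034i
Total Σ_m = -0.161808+0.000000i. Multiply by 4.188790: -0.677781+0.000000i. P_1(cos γ) = -0.677781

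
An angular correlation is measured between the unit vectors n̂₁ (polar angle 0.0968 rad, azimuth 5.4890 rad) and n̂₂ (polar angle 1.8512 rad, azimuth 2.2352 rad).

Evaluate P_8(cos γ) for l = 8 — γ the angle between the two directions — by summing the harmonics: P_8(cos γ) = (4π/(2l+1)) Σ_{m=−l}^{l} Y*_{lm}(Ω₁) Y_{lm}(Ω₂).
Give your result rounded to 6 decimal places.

-0.282915

Term-by-term m-sum for l=8 (normalisation 4π/17 = 0.739198):
  m=-8: (0.000000, -0.000000) × (0.212483, 0.308700) = (0.000000, 0.000000)  (running Σ = (0.000000, 0.000000))
  m=-7: (0.000000, 0.000000) × (0.430892, 0.026561) = (0.000000, 0.000000)  (running Σ = (0.000000, 0.000000))
  m=-6: (0.000000, 0.000004) × (0.029279, -0.032983) = (0.000000, 0.000000)  (running Σ = (0.000000, 0.000000))
  m=-5: (-0.000055, 0.000060) × (0.061253, 0.335802) = (-0.000023, -0.000015)  (running Σ = (-0.000023, -0.000015))
  m=-4: (-0.001151, 0.000040) × (0.155751, 0.081875) = (-0.000183, -0.000088)  (running Σ = (-0.000206, -0.000103))
  m=-3: (-0.008836, -0.008382) × (-0.242105, 0.108819) = (0.003051, 0.001068)  (running Σ = (0.002846, 0.000965))
  m=-2: (-0.001609, -0.091521) × (-0.053733, 0.217695) = (0.020010, 0.004567)  (running Σ = (0.022856, 0.005533))
  m=-1: (0.307575, -0.313028) × (-0.139884, -0.178610) = (-0.098935, -0.011148)  (running Σ = (-0.076079, -0.005615))
  m=0: (0.974978, -0.000000) × (-0.236492, 0.000000) = (-0.230574, 0.000000)  (running Σ = (-0.306653, -0.005615))
  m=1: (-0.307575, -0.313028) × (0.139884, -0.178610) = (-0.098935, 0.011148)  (running Σ = (-0.405588, 0.005533))
  m=2: (-0.001609, 0.091521) × (-0.053733, -0.217695) = (0.020010, -0.004567)  (running Σ = (-0.385578, 0.000965))
  m=3: (0.008836, -0.008382) × (0.242105, 0.108819) = (0.003051, -0.001068)  (running Σ = (-0.382527, -0.000103))
  m=4: (-0.001151, -0.000040) × (0.155751, -0.081875) = (-0.000183, 0.000088)  (running Σ = (-0.382709, -0.000015))
  m=5: (0.000055, 0.000060) × (-0.061253, 0.335802) = (-0.000023, 0.000015)  (running Σ = (-0.382733, 0.000000))
  m=6: (0.000000, -0.000004) × (0.029279, 0.032983) = (0.000000, -0.000000)  (running Σ = (-0.382733, 0.000000))
  m=7: (-0.000000, 0.000000) × (-0.430892, 0.026561) = (0.000000, -0.000000)  (running Σ = (-0.382733, 0.000000))
  m=8: (0.000000, 0.000000) × (0.212483, -0.308700) = (0.000000, -0.000000)  (running Σ = (-0.382733, 0.000000))
Accumulated sum (-0.382733, 0.000000); after 4π/(2l+1) scaling, (-0.282915, 0.000000) ⇒ P_8 = -0.282915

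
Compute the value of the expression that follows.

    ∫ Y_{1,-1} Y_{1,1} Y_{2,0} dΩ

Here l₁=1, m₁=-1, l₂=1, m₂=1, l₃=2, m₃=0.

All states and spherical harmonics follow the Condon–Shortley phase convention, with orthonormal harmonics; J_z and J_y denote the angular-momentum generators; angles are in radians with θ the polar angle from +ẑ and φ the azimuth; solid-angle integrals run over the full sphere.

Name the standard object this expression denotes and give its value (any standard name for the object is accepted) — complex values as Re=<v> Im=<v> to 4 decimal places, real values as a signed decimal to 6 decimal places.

This is a Gaunt coefficient — the integral of a triple product of spherical harmonics over the sphere.
Checks pass: Σm=0; 4 even; l₃=2∈[0,2].
(2·1+1)(2·1+1)(2·2+1) = 45
Δ: 0! 2! 2! / 5! → 1/30
sum: t=0:+1/1 = 1/1
3j²(1 1 2; 0 0 0) = Δ·Π!·Σ² = 2/15  (sign +1)
sum: t=0:+1/4 = 1/4
3j²(1 1 2; -1 1 0) = Δ·Π!·Σ² = 1/30  (sign +1)
combine: 4πI² = 45·2/15·1/30 = 1/5
take √, sign +1: I = 0.12615663

Gaunt coefficient, +0.126157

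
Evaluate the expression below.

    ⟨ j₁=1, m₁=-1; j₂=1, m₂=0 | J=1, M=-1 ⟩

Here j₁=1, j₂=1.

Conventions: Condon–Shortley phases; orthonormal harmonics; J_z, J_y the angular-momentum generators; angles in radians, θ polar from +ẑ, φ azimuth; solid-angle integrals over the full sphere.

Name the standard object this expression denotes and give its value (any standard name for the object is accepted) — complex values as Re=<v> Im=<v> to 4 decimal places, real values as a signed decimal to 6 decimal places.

This is a Clebsch–Gordan (vector-coupling) coefficient.
√[3·1!1!1!/4! · 0!2!1!1!0!2!] = √(1/2)
  +(−1)^1/∏(1,0,1,0,0,1)! = -1  (running -1)
⟨..|..⟩ = √(1/2)·(-1) = -0.707107

Clebsch–Gordan coefficient, −√(1/2) ≈ -0.707107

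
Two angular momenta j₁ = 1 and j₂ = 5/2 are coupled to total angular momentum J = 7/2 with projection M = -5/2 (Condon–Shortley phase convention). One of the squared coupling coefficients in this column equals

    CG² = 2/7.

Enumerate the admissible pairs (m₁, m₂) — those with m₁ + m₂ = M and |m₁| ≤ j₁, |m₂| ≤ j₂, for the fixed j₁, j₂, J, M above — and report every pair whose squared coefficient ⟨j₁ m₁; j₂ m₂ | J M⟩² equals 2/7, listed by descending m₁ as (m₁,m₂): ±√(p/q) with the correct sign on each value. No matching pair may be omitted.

(0,-5/2): +√(2/7)

Admissible pairs with m₁+m₂ = M = -5/2: (-1,-3/2), (0,-5/2)
  (m₁,m₂)=(0,-5/2): CG² = 2/7, CG = +√(2/7)   ← matches the target
  (m₁,m₂)=(-1,-3/2): CG² = 5/7, CG = +√(5/7)
Pairs with CG² = 2/7: (0,-5/2): +√(2/7)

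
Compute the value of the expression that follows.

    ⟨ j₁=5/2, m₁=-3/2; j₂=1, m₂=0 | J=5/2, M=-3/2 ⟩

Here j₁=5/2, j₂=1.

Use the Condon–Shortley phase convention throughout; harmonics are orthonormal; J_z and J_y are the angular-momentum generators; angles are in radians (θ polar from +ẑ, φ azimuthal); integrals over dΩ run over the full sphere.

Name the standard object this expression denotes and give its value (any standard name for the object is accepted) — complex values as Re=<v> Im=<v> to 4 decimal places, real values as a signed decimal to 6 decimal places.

This is a Clebsch–Gordan (vector-coupling) coefficient.
triangle: 1!*4!*1!/7! = 24/5040
(j±m)!: 1!*4!*1!*1!*1!*4! = 576
prefactor² = (2J+1)*Δ*N² = 576/35
  k=0: +1/(0!*1!*4!*1!*0!*0!) = 1/24
  k=1: −1/(1!*0!*3!*0!*1!*1!) = -1/6
Σ = -1/8  ⇒  CG² = 576/35*(-1/8)² = 9/35
CG = −√(9/35) = -0.507093

Clebsch–Gordan coefficient, −√(9/35) ≈ -0.507093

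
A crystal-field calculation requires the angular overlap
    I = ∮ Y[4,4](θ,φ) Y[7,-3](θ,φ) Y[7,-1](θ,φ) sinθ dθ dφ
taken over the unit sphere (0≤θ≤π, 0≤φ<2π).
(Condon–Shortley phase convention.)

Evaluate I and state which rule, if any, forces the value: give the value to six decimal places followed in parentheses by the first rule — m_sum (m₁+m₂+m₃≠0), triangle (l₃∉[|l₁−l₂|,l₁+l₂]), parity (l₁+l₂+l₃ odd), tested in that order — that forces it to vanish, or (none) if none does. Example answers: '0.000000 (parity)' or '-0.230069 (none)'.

Rules hold: Σm=0, L=18 even, 3≤7≤11.
N = 9·15·15 = 2025
Δ = 4!·4!·10!/19! = 1/58198140
Racah Σ t=0..4: t=0:+1/17418240 t=1:−1/622080 t=2:+1/230400 t=3:−1/622080 t=4:+1/17418240 = 1/806400
⇒ 3j(4 7 7; 0 0 0)² = 2268/230945, sgn -1
Racah Σ t=0..0: t=0:+1/9953280 = 1/9953280
⇒ 3j(4 7 7; 4 -3 -1)² = 2450/138567, sgn +1
4πI² = N·(3j₀)²·(3jₘ)² = 750141000/2133423721
I = -1·√(0.351614/4π) = -0.16727381
No selection rule forces the value: the integral is nonzero (none).

-0.167274 (none)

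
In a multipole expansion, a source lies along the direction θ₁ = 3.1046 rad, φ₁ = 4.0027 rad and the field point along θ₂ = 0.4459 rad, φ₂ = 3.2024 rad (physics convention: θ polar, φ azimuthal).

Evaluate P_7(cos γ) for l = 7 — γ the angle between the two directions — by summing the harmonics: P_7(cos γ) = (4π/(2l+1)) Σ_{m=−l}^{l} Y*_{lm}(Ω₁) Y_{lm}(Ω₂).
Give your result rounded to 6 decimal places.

Summing Y*_{l m}(θ₁,φ₁)·Y_{l m}(θ₂,φ₂) over m ∈ [−7, 7]; prefactor 4π/(2·7+1) = 0.837758:
  m=-7: (-0.00000 + 0.00000j) × (-0.00126 + 0.00057j) = 0.00000 - 0.00000j  (running Σ = 0.00000 - 0.00000j)
  m=-6: (-0.00000 + 0.00000j) × (0.01015 - 0.00388j) = -0.00000 + 0.00000j  (running Σ = -0.00000 + 0.00000j)
  m=-5: (0.00000 + 0.00000j) × (-0.05005 + 0.01570j) = -0.00000 - 0.00000j  (running Σ = -0.00000 - 0.00000j)
  m=-4: (0.00001 + 0.00000j) × (0.16855 - 0.04183j) = 0.00000 + 0.00000j  (running Σ = 0.00000 + 0.00000j)
  m=-3: (0.00038 - 0.00024j) × (-0.38424 + 0.07088j) = -0.00013 + 0.00012j  (running Σ = -0.00013 + 0.00012j)
  m=-2: (0.00154 - 0.01010j) × (0.52675 - 0.06438j) = 0.00016 - 0.00542j  (running Σ = 0.00004 - 0.00530j)
  m=-1: (-0.09761 - 0.11363j) × (-0.22790 + 0.01388j) = 0.02382 + 0.02454j  (running Σ = 0.02386 + 0.01924j)
  m=0: (-1.07172 + 0.00000j) × (-0.39344 + 0.00000j) = 0.42166 + 0.00000j  (running Σ = 0.44552 + 0.01924j)
  m=1: (0.09761 - 0.11363j) × (0.22790 + 0.01388j) = 0.02382 - 0.02454j  (running Σ = 0.46934 - 0.00530j)
  m=2: (0.00154 + 0.01010j) × (0.52675 + 0.06438j) = 0.00016 + 0.00542j  (running Σ = 0.46950 + 0.00012j)
  m=3: (-0.00038 - 0.00024j) × (0.38424 + 0.07088j) = -0.00013 - 0.00012j  (running Σ = 0.46937 + 0.00000j)
  m=4: (0.00001 - 0.00000j) × (0.16855 + 0.04183j) = 0.00000 - 0.00000j  (running Σ = 0.46937 - 0.00000j)
  m=5: (-0.00000 + 0.00000j) × (0.05005 + 0.01570j) = -0.00000 + 0.00000j  (running Σ = 0.46937 + 0.00000j)
  m=6: (-0.00000 - 0.00000j) × (0.01015 + 0.00388j) = -0.00000 - 0.00000j  (running Σ = 0.46937 - 0.00000j)
  m=7: (0.00000 + 0.00000j) × (0.00126 + 0.00057j) = 0.00000 + 0.00000j  (running Σ = 0.46937 + 0.00000j)
Accumulated sum 0.46937 + 0.00000j; after 4π/(2l+1) scaling, 0.39322 + 0.00000j ⇒ P_7 = 0.393222

0.393222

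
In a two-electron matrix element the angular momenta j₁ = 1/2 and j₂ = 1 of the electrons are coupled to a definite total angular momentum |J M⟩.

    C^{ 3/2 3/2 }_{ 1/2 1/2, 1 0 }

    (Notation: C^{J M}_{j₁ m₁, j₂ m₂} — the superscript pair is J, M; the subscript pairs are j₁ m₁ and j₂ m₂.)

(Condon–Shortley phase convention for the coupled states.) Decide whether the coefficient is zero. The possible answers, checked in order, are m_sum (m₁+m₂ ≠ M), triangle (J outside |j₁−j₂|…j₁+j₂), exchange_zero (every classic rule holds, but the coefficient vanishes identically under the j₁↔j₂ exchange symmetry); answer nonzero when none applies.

m-sum: m₁+m₂ = 1/2+0 = 1/2, M = 3/2  ✗ ⇒ coefficient is 0

m_sum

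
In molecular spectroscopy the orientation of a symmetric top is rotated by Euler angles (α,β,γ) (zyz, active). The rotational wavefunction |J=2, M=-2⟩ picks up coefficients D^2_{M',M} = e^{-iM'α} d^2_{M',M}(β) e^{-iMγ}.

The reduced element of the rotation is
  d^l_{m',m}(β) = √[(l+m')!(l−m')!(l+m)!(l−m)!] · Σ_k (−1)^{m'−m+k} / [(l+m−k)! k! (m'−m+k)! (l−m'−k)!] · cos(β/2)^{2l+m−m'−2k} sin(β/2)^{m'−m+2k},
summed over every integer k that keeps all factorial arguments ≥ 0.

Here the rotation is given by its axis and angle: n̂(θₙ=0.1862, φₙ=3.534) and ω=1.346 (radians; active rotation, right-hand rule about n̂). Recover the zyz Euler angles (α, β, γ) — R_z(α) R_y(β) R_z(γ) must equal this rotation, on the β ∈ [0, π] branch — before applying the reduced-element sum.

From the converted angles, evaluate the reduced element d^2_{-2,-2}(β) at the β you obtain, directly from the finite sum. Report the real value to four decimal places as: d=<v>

d=0.9735

Axis–angle → zyz. n̂ = (sinθₙcosφₙ, sinθₙsinφₙ, cosθₙ) = (-0.171055, -0.070795, +0.982715), ω = 1.3460.
R = I cosω + sinω [n̂]ₓ + (1−cosω) n̂n̂ᵀ gives
  R = [+0.245645, -0.948579, -0.199641; +0.967400, +0.226803, +0.112688; -0.061614, -0.220814, +0.973368]
β = atan2(√(R₁₃²+R₂₃²), R₃₃) = 0.231306; α = atan2(R₂₃, R₁₃) mod 2π = 2.627722; γ = atan2(R₃₂, −R₃₁) mod 2π = 4.984500
d^2_{-2,-2}(β=0.2313) via the finite sum:
c=cos(0.231306/2)=0.993320, s=sin(0.231306/2)=0.115395; N=√[1·24·1·24]=24.000000
k∈{0} keeps every argument non-negative
  k=0: (−1)^0·24.0000/(24)·0.9933^4·0.1154^0 = +0.973545
d^2_{-2,-2}(0.2313) = +0.973545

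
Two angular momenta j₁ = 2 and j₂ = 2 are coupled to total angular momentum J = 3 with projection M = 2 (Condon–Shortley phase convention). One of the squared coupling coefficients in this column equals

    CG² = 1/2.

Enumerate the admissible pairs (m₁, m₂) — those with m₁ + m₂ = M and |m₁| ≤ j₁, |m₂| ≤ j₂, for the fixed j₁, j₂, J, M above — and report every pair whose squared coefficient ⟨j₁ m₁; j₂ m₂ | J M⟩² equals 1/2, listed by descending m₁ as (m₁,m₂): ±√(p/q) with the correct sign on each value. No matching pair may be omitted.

(2,0): +√(1/2); (0,2): −√(1/2)

Admissible pairs with m₁+m₂ = M = 2: (0,2), (1,1), (2,0)
  (m₁,m₂)=(2,0): CG² = 1/2, CG = +√(1/2)   ← matches the target
  (m₁,m₂)=(1,1): CG² = 0/1, CG = 0
  (m₁,m₂)=(0,2): CG² = 1/2, CG = −√(1/2)   ← matches the target
Pairs with CG² = 1/2: (2,0): +√(1/2); (0,2): −√(1/2)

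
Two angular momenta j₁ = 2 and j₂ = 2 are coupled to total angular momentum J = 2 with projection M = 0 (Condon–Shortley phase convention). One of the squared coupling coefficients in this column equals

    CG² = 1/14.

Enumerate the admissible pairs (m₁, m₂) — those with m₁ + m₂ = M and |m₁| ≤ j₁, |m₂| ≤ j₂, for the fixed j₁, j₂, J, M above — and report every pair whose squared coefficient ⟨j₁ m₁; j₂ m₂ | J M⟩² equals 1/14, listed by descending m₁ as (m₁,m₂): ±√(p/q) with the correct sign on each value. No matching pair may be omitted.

(1,-1): +√(1/14); (-1,1): +√(1/14)

Admissible pairs with m₁+m₂ = M = 0: (-2,2), (-1,1), (0,0), (1,-1), (2,-2)
  (m₁,m₂)=(2,-2): CG² = 2/7, CG = +√(2/7)
  (m₁,m₂)=(1,-1): CG² = 1/14, CG = +√(1/14)   ← matches the target
  (m₁,m₂)=(0,0): CG² = 2/7, CG = −√(2/7)
  (m₁,m₂)=(-1,1): CG² = 1/14, CG = +√(1/14)   ← matches the target
  (m₁,m₂)=(-2,2): CG² = 2/7, CG = +√(2/7)
Pairs with CG² = 1/14: (1,-1): +√(1/14); (-1,1): +√(1/14)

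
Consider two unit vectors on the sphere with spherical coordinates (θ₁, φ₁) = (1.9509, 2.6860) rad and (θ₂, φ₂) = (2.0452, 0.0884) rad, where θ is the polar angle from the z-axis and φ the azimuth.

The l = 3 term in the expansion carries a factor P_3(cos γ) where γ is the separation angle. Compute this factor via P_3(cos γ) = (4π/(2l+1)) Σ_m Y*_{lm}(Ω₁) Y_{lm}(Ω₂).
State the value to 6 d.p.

0.418135

Expand P_3 via completeness: Σ_{m} conj(Y_{3,m}) at Ω₁ times Y_{3,m} at Ω₂ —
  m=-3: Y*=-0.06769 + 0.32718j  Y=0.28343 - 0.07698j  product 0.00600 + 0.09794j
  m=-2: Y*=-0.20038 + 0.25839j  Y=-0.36367 + 0.06498j  product 0.05608 - 0.10699j
  m=-1: Y*=0.08401 - 0.04116j  Y=0.01242 - 0.00110j  product 0.00100 - 0.00060j
  m=+0: Y*=0.32007 + 0.00000j  Y=0.33355 + 0.00000j  product 0.10676 + 0.00000j
  m=+1: Y*=-0.08401 - 0.04116j  Y=-0.01242 - 0.00110j  product 0.00100 + 0.00060j
  m=+2: Y*=-0.20038 - 0.25839j  Y=-0.36367 - 0.06498j  product 0.05608 + 0.10699j
  m=+3: Y*=0.06769 + 0.32718j  Y=-0.28343 - 0.07698j  product 0.00600 - 0.09794j
Total Σ_m = 0.23292 + 0.00000j. Multiply by 1.795196: 0.41814 + 0.00000j. P_3(cos γ) = 0.418135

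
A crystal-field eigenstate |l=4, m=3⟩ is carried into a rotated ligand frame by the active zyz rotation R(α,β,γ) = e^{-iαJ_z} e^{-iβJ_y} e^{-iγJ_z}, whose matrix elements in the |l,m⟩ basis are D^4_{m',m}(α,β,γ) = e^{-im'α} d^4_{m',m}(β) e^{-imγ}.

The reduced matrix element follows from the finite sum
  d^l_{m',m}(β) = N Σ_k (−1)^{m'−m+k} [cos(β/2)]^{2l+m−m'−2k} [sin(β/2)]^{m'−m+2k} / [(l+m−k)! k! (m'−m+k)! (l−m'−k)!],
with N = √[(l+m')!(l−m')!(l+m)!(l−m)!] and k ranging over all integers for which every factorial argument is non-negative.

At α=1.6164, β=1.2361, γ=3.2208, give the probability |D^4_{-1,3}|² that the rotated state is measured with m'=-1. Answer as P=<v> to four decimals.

P=0.2102

Split into d^4_{-1,3}(β=1.2361) × two z-phases.
c=cos(1.236100/2)=0.815010, s=sin(1.236100/2)=0.579447; N=√[6·120·5040·1]=1904.940944
Admissible k: 4..5 (factorial args all ≥0)
  k=4: (−1)^0·1904.9409/(144)·0.8150^4·0.5794^4 = +0.657999
  k=5: (−1)^1·1904.9409/(240)·0.8150^2·0.5794^6 = -0.199562
d^4_{-1,3}(1.2361) = +0.657999 -0.199562 = +0.458437
|D^4_{-1,3}|² = |d^4_{-1,3}(β)|² = (+0.458437)² = 0.210165 (the z-rotation phases have unit modulus)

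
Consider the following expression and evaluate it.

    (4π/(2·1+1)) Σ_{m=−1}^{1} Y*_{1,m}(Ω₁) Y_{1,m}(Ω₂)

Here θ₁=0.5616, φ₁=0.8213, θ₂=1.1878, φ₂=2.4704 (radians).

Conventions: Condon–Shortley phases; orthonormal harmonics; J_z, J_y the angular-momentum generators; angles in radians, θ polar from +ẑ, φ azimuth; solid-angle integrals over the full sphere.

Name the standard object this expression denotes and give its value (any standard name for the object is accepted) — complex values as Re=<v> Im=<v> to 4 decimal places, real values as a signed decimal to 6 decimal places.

This sum is the spherical-harmonic addition theorem: it equals the Legendre polynomial P_l(cos γ) of the angle γ between the two directions.
Term-by-term m-sum for l=1 (normalisation 4π/3 = 4.188790):
  term(m=-1) = (-0.004612, -0.058781)   from Y*(Ω₁)=(0.125347, 0.134686), Y(Ω₂)=(-0.250948, -0.199302)
  term(m=+0) = (0.075512, 0.000000)   from Y*(Ω₁)=(0.413555, -0.000000), Y(Ω₂)=(0.182591, 0.000000)
  term(m=+1) = (-0.004612, 0.058781)   from Y*(Ω₁)=(-0.125347, 0.134686), Y(Ω₂)=(0.250948, -0.199302)
Total Σ_m = (0.066287, 0.000000). Multiply by 4.188790: (0.277663, 0.000000). P_1(cos γ) = 0.277663

Legendre polynomial (addition theorem), +0.277663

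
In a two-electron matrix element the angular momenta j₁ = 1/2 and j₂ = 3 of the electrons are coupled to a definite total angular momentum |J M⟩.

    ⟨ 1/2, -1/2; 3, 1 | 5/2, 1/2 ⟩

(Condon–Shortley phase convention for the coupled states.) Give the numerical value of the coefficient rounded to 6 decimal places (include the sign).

√[6·1!0!5!/7! · 0!1!4!2!3!2!] = √(576/7)
  +(−1)^1/∏(1,0,0,3,0,2)! = -1/12  (running -1/12)
⟨..|..⟩ = √(576/7)·(-1/12) = -0.755929

−√(4/7) ≈ -0.755929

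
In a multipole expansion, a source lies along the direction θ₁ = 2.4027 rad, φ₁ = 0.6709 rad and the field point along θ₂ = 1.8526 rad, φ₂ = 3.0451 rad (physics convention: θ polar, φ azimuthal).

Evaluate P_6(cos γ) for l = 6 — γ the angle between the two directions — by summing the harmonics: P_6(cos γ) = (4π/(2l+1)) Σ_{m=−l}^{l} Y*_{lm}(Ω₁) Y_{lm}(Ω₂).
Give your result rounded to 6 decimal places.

0.045672

Expand P_6 via completeness: Σ_{m} conj(Y_{6,m}) at Ω₁ times Y_{6,m} at Ω₂ —
  m=-6: (-0.02859 - 0.03485j) × (0.31761 + 0.20762j) = -0.00184 - 0.01700j  (running Σ = -0.00184 - 0.01700j)
  m=-5: (0.16752 + 0.03621j) × (0.33711 + 0.17656j) = 0.05008 + 0.04178j  (running Σ = 0.04823 + 0.02478j)
  m=-4: (-0.32987 + 0.16261j) × (-0.04202 - 0.01708j) = 0.01664 - 0.00120j  (running Σ = 0.06487 + 0.02358j)
  m=-3: (0.18939 - 0.40030j) × (-0.33070 - 0.09850j) = -0.10206 + 0.11373j  (running Σ = -0.03719 + 0.13731j)
  m=-2: (0.03413 + 0.14642j) × (-0.05741 - 0.01122j) = -0.00032 - 0.00879j  (running Σ = -0.03751 + 0.12852j)
  m=-1: (0.24732 + 0.19630j) × (0.31517 + 0.03051j) = 0.07196 + 0.06941j  (running Σ = 0.03445 + 0.19793j)
  m=0: (-0.25368 + 0.00000j) × (0.08537 + 0.00000j) = -0.02166 + 0.00000j  (running Σ = 0.01280 + 0.19793j)
  m=1: (-0.24732 + 0.19630j) × (-0.31517 + 0.03051j) = 0.07196 - 0.06941j  (running Σ = 0.08475 + 0.12852j)
  m=2: (0.03413 - 0.14642j) × (-0.05741 + 0.01122j) = -0.00032 + 0.00879j  (running Σ = 0.08444 + 0.13731j)
  m=3: (-0.18939 - 0.40030j) × (0.33070 - 0.09850j) = -0.10206 - 0.11373j  (running Σ = -0.01762 + 0.02358j)
  m=4: (-0.32987 - 0.16261j) × (-0.04202 + 0.01708j) = 0.01664 + 0.00120j  (running Σ = -0.00099 + 0.02478j)
  m=5: (-0.16752 + 0.03621j) × (-0.33711 + 0.17656j) = 0.05008 - 0.04178j  (running Σ = 0.04909 - 0.01700j)
  m=6: (-0.02859 + 0.03485j) × (0.31761 - 0.20762j) = -0.00184 + 0.01700j  (running Σ = 0.04725 - 0.00000j)
Total Σ_m = 0.04725 - 0.00000j. Multiply by 0.966644: 0.04567 - 0.00000j. P_6(cos γ) = 0.045672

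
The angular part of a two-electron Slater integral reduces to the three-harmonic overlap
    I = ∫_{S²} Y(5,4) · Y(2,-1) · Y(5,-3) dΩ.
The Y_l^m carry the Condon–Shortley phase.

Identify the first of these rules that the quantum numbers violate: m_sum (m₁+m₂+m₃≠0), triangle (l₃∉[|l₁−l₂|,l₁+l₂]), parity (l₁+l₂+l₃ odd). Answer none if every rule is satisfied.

none

azimuthal sum: 4 − 1 − 3 = 0  ✓
3 ≤ 5 ≤ 7 (triangle on l)  ✓
L = 5 + 2 + 5 = 12 (even)  ✓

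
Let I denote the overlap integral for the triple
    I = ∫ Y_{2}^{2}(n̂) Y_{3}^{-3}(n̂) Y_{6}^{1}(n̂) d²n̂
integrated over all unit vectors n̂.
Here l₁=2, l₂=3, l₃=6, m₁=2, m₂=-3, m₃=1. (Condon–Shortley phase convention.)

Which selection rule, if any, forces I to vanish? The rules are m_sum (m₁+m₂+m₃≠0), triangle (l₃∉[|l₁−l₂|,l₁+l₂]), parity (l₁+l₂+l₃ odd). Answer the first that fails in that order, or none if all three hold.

triangle

m₁+m₂+m₃ = 2 − 3 + 1 = 0  ✓
triangle: need |l₁−l₂| ≤ l₃ ≤ l₁+l₂ = [1,5]; l₃=6 is outside  ✗
parity: l₁+l₂+l₃ = 11 is odd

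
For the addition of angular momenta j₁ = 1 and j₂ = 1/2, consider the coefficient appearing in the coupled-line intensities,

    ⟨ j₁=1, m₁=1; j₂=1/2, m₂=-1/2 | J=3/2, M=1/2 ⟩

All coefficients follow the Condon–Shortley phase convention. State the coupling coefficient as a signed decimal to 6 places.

+√(1/3) ≈ +0.577350

j₁+j₂−J=0  J+j₁−j₂=2  J−j₁+j₂=1  j₁+j₂+J+1=4
(j₁±m₁, j₂±m₂, J±M) = (2,0,0,1,2,1)
P² = 4/3
sum k=0..0:
  [0] +1/2 = 1/2
S = 1/2
C² = P²·S² = 1/3 ; C = +0.577350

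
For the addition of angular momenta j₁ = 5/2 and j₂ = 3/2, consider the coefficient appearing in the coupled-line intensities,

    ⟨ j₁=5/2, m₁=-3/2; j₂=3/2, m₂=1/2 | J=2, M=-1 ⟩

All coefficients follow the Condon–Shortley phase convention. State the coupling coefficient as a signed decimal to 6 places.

+√(1/42) = +0.154303

triangle: 2!·3!·1!/7! = 12/5040
(j±m)!: 1!·4!·2!·1!·1!·3! = 288
prefactor² = (2J+1)·Δ·N² = 24/7
  k=1: −1/(1!·1!·3!·1!·0!·0!) = -1/6
  k=2: +1/(2!·0!·2!·0!·1!·1!) = 1/4
Σ = 1/12  ⇒  CG² = 24/7·(1/12)² = 1/42
CG = +√(1/42) = +0.154303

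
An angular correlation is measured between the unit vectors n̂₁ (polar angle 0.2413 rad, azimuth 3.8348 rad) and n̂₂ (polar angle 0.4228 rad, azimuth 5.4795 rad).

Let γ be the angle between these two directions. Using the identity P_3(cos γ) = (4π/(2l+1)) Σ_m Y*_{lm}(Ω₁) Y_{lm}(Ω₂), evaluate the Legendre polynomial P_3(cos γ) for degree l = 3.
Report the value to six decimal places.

0.376303

Term-by-term m-sum for l=3 (normalisation 4π/7 = 1.795196):
  m=-3: (+0.002774-0.004972i) × (-0.021467+0.019232i) = +0.000036+0.000160i  (running Σ = +0.000036+0.000160i)
  m=-2: (+0.010390+0.055708i) × (-0.005738+0.156804i) = -0.008795+0.001310i  (running Σ = -0.008759+0.001470i)
  m=-1: (-0.220656-0.183309i) × (+0.290669+0.301500i) = -0.008871-0.119810i  (running Σ = -0.017629-0.118340i)
  m=0: (+0.621266-0.000000i) × (+0.394156+0.000000i) = +0.244876+0.000000i  (running Σ = +0.227246-0.118340i)
  m=1: (+0.220656-0.183309i) × (-0.290669+0.301500i) = -0.008871+0.119810i  (running Σ = +0.218376+0.001470i)
  m=2: (+0.010390-0.055708i) × (-0.005738-0.156804i) = -0.008795-0.001310i  (running Σ = +0.209581+0.000160i)
  m=3: (-0.002774-0.004972i) × (+0.021467+0.019232i) = +0.000036-0.000160i  (running Σ = +0.209617+0.000000i)
Σ over m = +0.209617+0.000000i; ×(4π/7) → +0.376303+0.000000i. Real part: 0.376303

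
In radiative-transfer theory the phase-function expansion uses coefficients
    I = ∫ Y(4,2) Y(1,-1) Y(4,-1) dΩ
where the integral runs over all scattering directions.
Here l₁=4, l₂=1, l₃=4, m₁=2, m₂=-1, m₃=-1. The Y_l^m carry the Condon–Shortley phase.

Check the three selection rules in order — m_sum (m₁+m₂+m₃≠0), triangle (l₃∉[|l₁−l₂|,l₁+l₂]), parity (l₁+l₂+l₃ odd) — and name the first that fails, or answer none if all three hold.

parity

m₁+m₂+m₃ = 2 − 1 − 1 = 0  ✓
triangle: |4−1|=3 ≤ l₃=4 ≤ 4+1=5  ✓
parity: l₁+l₂+l₃ = 9 is odd  ✗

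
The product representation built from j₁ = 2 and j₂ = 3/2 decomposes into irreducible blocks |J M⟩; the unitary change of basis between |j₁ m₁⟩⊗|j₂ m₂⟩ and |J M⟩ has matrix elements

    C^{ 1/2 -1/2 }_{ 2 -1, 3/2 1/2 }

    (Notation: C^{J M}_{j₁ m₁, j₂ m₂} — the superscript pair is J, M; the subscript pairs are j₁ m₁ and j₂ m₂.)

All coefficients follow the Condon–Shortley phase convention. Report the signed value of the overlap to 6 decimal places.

√[2·3!1!0!/5! · 1!3!2!1!0!1!] = √(6/5)
  +(−1)^2/∏(2,1,1,0,0,0)! = 1/2  (running 1/2)
⟨..|..⟩ = √(6/5)·(1/2) = +0.547723

+0.547723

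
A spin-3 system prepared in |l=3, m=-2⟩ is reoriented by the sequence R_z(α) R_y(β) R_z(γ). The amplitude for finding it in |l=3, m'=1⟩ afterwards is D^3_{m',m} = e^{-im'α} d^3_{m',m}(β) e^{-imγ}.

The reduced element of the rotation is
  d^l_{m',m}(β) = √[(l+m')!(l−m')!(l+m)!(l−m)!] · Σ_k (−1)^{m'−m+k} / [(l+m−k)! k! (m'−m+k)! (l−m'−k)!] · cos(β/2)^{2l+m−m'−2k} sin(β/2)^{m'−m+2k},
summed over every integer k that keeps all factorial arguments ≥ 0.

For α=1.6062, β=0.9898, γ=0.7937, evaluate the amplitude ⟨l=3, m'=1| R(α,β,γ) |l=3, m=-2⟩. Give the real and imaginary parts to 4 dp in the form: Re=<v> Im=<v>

First d^3_{1,-2}(β=0.9898), then the phase factors e^{-i(1)α} and e^{-i(-2)γ}:
Half-angle: c=0.880016, s=0.474944. N=√(24·2·1·120)=75.894664
Admissible k: 0..1 (factorial args all ≥0)
  k=0: (−1)^3·75.8947/(12)·0.8800^3·0.4749^3 = -0.461773
  k=1: (−1)^4·75.8947/(24)·0.8800^1·0.4749^5 = +0.067251
d^3_{1,-2}(0.9898) = -0.461773 +0.067251 = -0.394521
Attach z-rotation phases: D = e^{-i(1)(1.6062)}·(-0.394521)·e^{-i(-2)(0.7937)} = -0.394452+0.007417i

Re=-0.3945 Im=0.0074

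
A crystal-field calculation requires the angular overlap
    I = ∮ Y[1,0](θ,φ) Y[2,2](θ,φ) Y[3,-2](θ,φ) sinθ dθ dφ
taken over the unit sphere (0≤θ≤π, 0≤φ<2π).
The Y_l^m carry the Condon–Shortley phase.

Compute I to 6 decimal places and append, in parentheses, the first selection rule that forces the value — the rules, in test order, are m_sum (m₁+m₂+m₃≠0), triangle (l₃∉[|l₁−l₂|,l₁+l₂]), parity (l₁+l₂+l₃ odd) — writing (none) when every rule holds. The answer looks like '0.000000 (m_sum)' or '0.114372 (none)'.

m-sum 0 ✓  L=6 even ✓  1≤3≤3 ✓
Π(2lᵢ+1) = 3×5×7 = 105
triangle coeff Δ(1,2,3) = 1/105
Σ_t [0,0]: t=0:+1/4 = 1/4
(3j)²=3/35 [(1 2 3; 0 0 0)], sign=-1
Σ_t [0,0]: t=0:+1/24 = 1/24
(3j)²=1/21 [(1 2 3; 0 2 -2)], sign=-1
⇒ 4πI² = 3/7
I = (+1)√(3/7/(4π)) = 0.18467439
No selection rule forces the value: the integral is nonzero (none).

0.184674 (none)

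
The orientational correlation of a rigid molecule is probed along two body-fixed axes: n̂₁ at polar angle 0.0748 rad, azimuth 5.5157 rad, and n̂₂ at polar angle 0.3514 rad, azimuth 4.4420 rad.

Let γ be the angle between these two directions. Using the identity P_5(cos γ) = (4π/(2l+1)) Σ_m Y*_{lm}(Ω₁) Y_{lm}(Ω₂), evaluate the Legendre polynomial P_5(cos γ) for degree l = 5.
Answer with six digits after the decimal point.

0.357791

Summing Y*_{l m}(θ₁,φ₁)·Y_{l m}(θ₂,φ₂) over m ∈ [−5, 5]; prefactor 4π/(2·5+1) = 1.142397:
  m=-5: (-0.000001+0.000001i) × (-0.002189+0.000487i) = +0.000000-0.000000i  (running Σ = +0.000000-0.000000i)
  m=-4: (-0.000046-0.000003i) × (+0.009091+0.017075i) = -0.000000-0.000001i  (running Σ = -0.000000-0.000001i)
  m=-3: (-0.000767-0.000854i) × (+0.070932-0.067367i) = -0.000112-0.000009i  (running Σ = -0.000112-0.000010i)
  m=-2: (+0.000670-0.018706i) × (-0.265806-0.159613i) = -0.003164+0.004865i  (running Σ = -0.003276+0.004855i)
  m=-1: (+0.135117-0.130361i) × (-0.146567+0.528785i) = +0.049129+0.090554i  (running Σ = +0.045853+0.095410i)
  m=0: (+0.896743-0.000000i) × (+0.246991+0.000000i) = +0.221488+0.000000i  (running Σ = +0.267340+0.095410i)
  m=1: (-0.135117-0.130361i) × (+0.146567+0.528785i) = +0.049129-0.090554i  (running Σ = +0.316470+0.004855i)
  m=2: (+0.000670+0.018706i) × (-0.265806+0.159613i) = -0.003164-0.004865i  (running Σ = +0.313306-0.000010i)
  m=3: (+0.000767-0.000854i) × (-0.070932-0.067367i) = -0.000112+0.000009i  (running Σ = +0.313194-0.000001i)
  m=4: (-0.000046+0.000003i) × (+0.009091-0.017075i) = -0.000000+0.000001i  (running Σ = +0.313193-0.000000i)
  m=5: (+0.000001+0.000001i) × (+0.002189+0.000487i) = +0.000000+0.000000i  (running Σ = +0.313193+0.000000i)
Total Σ_m = +0.313193+0.000000i. Multiply by 1.142397: +0.357791+0.000000i. P_5(cos γ) = 0.357791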